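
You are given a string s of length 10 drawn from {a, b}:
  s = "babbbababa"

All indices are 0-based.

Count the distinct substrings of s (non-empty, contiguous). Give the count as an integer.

sorted suffixes:
  #0 SA[0]=9  'a'
  #1 SA[1]=7  'aba'
  #2 SA[2]=5  'ababa'
  #3 SA[3]=1  'abbbababa'
  #4 SA[4]=8  'ba'
  #5 SA[5]=6  'baba'
  #6 SA[6]=4  'bababa'
  #7 SA[7]=0  'babbbababa'
  #8 SA[8]=3  'bbababa'
  #9 SA[9]=2  'bbbababa'

SA = [9, 7, 5, 1, 8, 6, 4, 0, 3, 2]
rank  pair      lcp
   1  s[9:],s[7:]  1  'a'
   2  s[7:],s[5:]  3  'aba'
   3  s[5:],s[1:]  2  'ab'
   4  s[1:],s[8:]  0  ''
   5  s[8:],s[6:]  2  'ba'
   6  s[6:],s[4:]  4  'baba'
   7  s[4:],s[0:]  3  'bab'
   8  s[0:],s[3:]  1  'b'
   9  s[3:],s[2:]  2  'bb'

n(n+1)/2 = 10·11/2 = 55
Σ LCP = 0 + 1 + 3 + 2 + 0 + 2 + 4 + 3 + 1 + 2 = 18
distinct = 55 − 18 = 37

37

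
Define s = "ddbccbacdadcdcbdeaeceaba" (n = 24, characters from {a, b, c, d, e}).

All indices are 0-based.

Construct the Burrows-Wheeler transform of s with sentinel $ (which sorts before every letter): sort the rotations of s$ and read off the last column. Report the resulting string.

rank  rotation                   last
    0  $ddbccbacdadcdcbdeaeceaba  a
    1  a$ddbccbacdadcdcbdeaeceab  b
    2  aba$ddbccbacdadcdcbdeaece  e
    3  acdadcdcbdeaeceaba$ddbccb  b
    4  adcdcbdeaeceaba$ddbccbacd  d
    5  aeceaba$ddbccbacdadcdcbde  e
    6  ba$ddbccbacdadcdcbdeaecea  a
    7  bacdadcdcbdeaeceaba$ddbcc  c
    8  bccbacdadcdcbdeaeceaba$dd  d
    9  bdeaeceaba$ddbccbacdadcdc  c
   10  cbacdadcdcbdeaeceaba$ddbc  c
   11  cbdeaeceaba$ddbccbacdadcd  d
   12  ccbacdadcdcbdeaeceaba$ddb  b
   13  cdadcdcbdeaeceaba$ddbccba  a
   14  cdcbdeaeceaba$ddbccbacdad  d
   15  ceaba$ddbccbacdadcdcbdeae  e
   16  dadcdcbdeaeceaba$ddbccbac  c
   17  dbccbacdadcdcbdeaeceaba$d  d
   18  dcbdeaeceaba$ddbccbacdadc  c
   19  dcdcbdeaeceaba$ddbccbacda  a
   20  ddbccbacdadcdcbdeaeceaba$  $
   21  deaeceaba$ddbccbacdadcdcb  b
   22  eaba$ddbccbacdadcdcbdeaec  c
   23  eaeceaba$ddbccbacdadcdcbd  d
   24  eceaba$ddbccbacdadcdcbdea  a

abebdeacdccdbadecdca$bcda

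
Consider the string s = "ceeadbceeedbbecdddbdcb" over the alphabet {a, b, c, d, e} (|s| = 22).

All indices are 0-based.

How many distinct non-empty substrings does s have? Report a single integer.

rank→(start, suffix):
  0 → (3, 'adbceeedbbecdddbdcb')
  1 → (21, 'b')
  2 → (11, 'bbecdddbdcb')
  3 → (5, 'bceeedbbecdddbdcb')
  4 → (18, 'bdcb')
  5 → (12, 'becdddbdcb')
  6 → (20, 'cb')
  7 → (14, 'cdddbdcb')
  8 → (0, 'ceeadbceeedbbecdddbdcb')
  9 → (6, 'ceeedbbecdddbdcb')
  10 → (10, 'dbbecdddbdcb')
  11 → (4, 'dbceeedbbecdddbdcb')
  12 → (17, 'dbdcb')
  13 → (19, 'dcb')
  14 → (16, 'ddbdcb')
  15 → (15, 'dddbdcb')
  16 → (2, 'eadbceeedbbecdddbdcb')
  17 → (13, 'ecdddbdcb')
  18 → (9, 'edbbecdddbdcb')
  19 → (1, 'eeadbceeedbbecdddbdcb')
  20 → (8, 'eedbbecdddbdcb')
  21 → (7, 'eeedbbecdddbdcb')

SA = [3, 21, 11, 5, 18, 12, 20, 14, 0, 6, 10, 4, 17, 19, 16, 15, 2, 13, 9, 1, 8, 7]
i: (SA[i-1],SA[i]) lcp shared
  1: (3,21) 0 ''
  2: (21,11) 1 'b'
  3: (11,5) 1 'b'
  4: (5,18) 1 'b'
  5: (18,12) 1 'b'
  6: (12,20) 0 ''
  7: (20,14) 1 'c'
  8: (14,0) 1 'c'
  9: (0,6) 3 'cee'
  10: (6,10) 0 ''
  11: (10,4) 2 'db'
  12: (4,17) 2 'db'
  13: (17,19) 1 'd'
  14: (19,16) 1 'd'
  15: (16,15) 2 'dd'
  16: (15,2) 0 ''
  17: (2,13) 1 'e'
  18: (13,9) 1 'e'
  19: (9,1) 1 'e'
  20: (1,8) 2 'ee'
  21: (8,7) 2 'ee'

n(n+1)/2 = 22·23/2 = 253
Σ LCP = 0 + 0 + 1 + 1 + 1 + 1 + 0 + 1 + 1 + 3 + 0 + 2 + 2 + 1 + 1 + 2 + 0 + 1 + 1 + 1 + 2 + 2 = 24
distinct = 253 − 24 = 229

229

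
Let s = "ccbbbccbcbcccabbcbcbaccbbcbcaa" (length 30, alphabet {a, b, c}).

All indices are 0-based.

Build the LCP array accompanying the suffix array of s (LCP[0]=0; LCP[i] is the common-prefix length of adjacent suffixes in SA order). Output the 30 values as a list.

sorted suffixes:
  #0 SA[0]=29  'a'
  #1 SA[1]=28  'aa'
  #2 SA[2]=13  'abbcbcbaccbbcbcaa'
  #3 SA[3]=20  'accbbcbcaa'
  #4 SA[4]=19  'baccbbcbcaa'
  #5 SA[5]=2  'bbbccbcbcccabbcbcbaccbbcbcaa'
  #6 SA[6]=23  'bbcbcaa'
  #7 SA[7]=14  'bbcbcbaccbbcbcaa'
  #8 SA[8]=3  'bbccbcbcccabbcbcbaccbbcbcaa'
  #9 SA[9]=26  'bcaa'
  #10 SA[10]=17  'bcbaccbbcbcaa'
  #11 SA[11]=24  'bcbcaa'
  #12 SA[12]=15  'bcbcbaccbbcbcaa'
  #13 SA[13]=7  'bcbcccabbcbcbaccbbcbcaa'
  #14 SA[14]=4  'bccbcbcccabbcbcbaccbbcbcaa'
  #15 SA[15]=9  'bcccabbcbcbaccbbcbcaa'
  #16 SA[16]=27  'caa'
  #17 SA[17]=12  'cabbcbcbaccbbcbcaa'
  #18 SA[18]=18  'cbaccbbcbcaa'
  #19 SA[19]=1  'cbbbccbcbcccabbcbcbaccbbcbcaa'
  #20 SA[20]=22  'cbbcbcaa'
  #21 SA[21]=25  'cbcaa'
  #22 SA[22]=16  'cbcbaccbbcbcaa'
  #23 SA[23]=6  'cbcbcccabbcbcbaccbbcbcaa'
  #24 SA[24]=8  'cbcccabbcbcbaccbbcbcaa'
  #25 SA[25]=11  'ccabbcbcbaccbbcbcaa'
  #26 SA[26]=0  'ccbbbccbcbcccabbcbcbaccbbcbcaa'
  #27 SA[27]=21  'ccbbcbcaa'
  #28 SA[28]=5  'ccbcbcccabbcbcbaccbbcbcaa'
  #29 SA[29]=10  'cccabbcbcbaccbbcbcaa'

SA = [29, 28, 13, 20, 19, 2, 23, 14, 3, 26, 17, 24, 15, 7, 4, 9, 27, 12, 18, 1, 22, 25, 16, 6, 8, 11, 0, 21, 5, 10]
rank  pair      lcp
   1  s[29:],s[28:]  1  'a'
   2  s[28:],s[13:]  1  'a'
   3  s[13:],s[20:]  1  'a'
   4  s[20:],s[19:]  0  ''
   5  s[19:],s[2:]  1  'b'
   6  s[2:],s[23:]  2  'bb'
   7  s[23:],s[14:]  5  'bbcbc'
   8  s[14:],s[3:]  3  'bbc'
   9  s[3:],s[26:]  1  'b'
  10  s[26:],s[17:]  2  'bc'
  11  s[17:],s[24:]  3  'bcb'
  12  s[24:],s[15:]  4  'bcbc'
  13  s[15:],s[7:]  4  'bcbc'
  14  s[7:],s[4:]  2  'bc'
  15  s[4:],s[9:]  3  'bcc'
  16  s[9:],s[27:]  0  ''
  17  s[27:],s[12:]  2  'ca'
  18  s[12:],s[18:]  1  'c'
  19  s[18:],s[1:]  2  'cb'
  20  s[1:],s[22:]  3  'cbb'
  21  s[22:],s[25:]  2  'cb'
  22  s[25:],s[16:]  3  'cbc'
  23  s[16:],s[6:]  4  'cbcb'
  24  s[6:],s[8:]  3  'cbc'
  25  s[8:],s[11:]  1  'c'
  26  s[11:],s[0:]  2  'cc'
  27  s[0:],s[21:]  4  'ccbb'
  28  s[21:],s[5:]  3  'ccb'
  29  s[5:],s[10:]  2  'cc'

[0, 1, 1, 1, 0, 1, 2, 5, 3, 1, 2, 3, 4, 4, 2, 3, 0, 2, 1, 2, 3, 2, 3, 4, 3, 1, 2, 4, 3, 2]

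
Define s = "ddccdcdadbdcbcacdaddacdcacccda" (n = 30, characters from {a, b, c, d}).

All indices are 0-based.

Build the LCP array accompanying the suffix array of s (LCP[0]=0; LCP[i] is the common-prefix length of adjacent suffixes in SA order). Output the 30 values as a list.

[0, 1, 2, 3, 1, 2, 0, 1, 0, 3, 1, 1, 2, 3, 1, 3, 4, 2, 3, 0, 2, 2, 3, 1, 1, 2, 2, 2, 1, 2]

rank | idx | suffix
   0 |  29 | a
   1 |  24 | acccda
   2 |  14 | acdaddacdcacccda
   3 |  20 | acdcacccda
   4 |   7 | adbdcbcacdaddacdcacccda
   5 |  17 | addacdcacccda
   6 |  12 | bcacdaddacdcacccda
   7 |   9 | bdcbcacdaddacdcacccda
   8 |  23 | cacccda
   9 |  13 | cacdaddacdcacccda
  10 |  11 | cbcacdaddacdcacccda
  11 |  25 | cccda
  12 |  26 | ccda
  13 |   2 | ccdcdadbdcbcacdaddacdcacccda
  14 |  27 | cda
  15 |   5 | cdadbdcbcacdaddacdcacccda
  16 |  15 | cdaddacdcacccda
  17 |  21 | cdcacccda
  18 |   3 | cdcdadbdcbcacdaddacdcacccda
  19 |  28 | da
  20 |  19 | dacdcacccda
  21 |   6 | dadbdcbcacdaddacdcacccda
  22 |  16 | daddacdcacccda
  23 |   8 | dbdcbcacdaddacdcacccda
  24 |  22 | dcacccda
  25 |  10 | dcbcacdaddacdcacccda
  26 |   1 | dccdcdadbdcbcacdaddacdcacccda
  27 |   4 | dcdadbdcbcacdaddacdcacccda
  28 |  18 | ddacdcacccda
  29 |   0 | ddccdcdadbdcbcacdaddacdcacccda

SA = [29, 24, 14, 20, 7, 17, 12, 9, 23, 13, 11, 25, 26, 2, 27, 5, 15, 21, 3, 28, 19, 6, 16, 8, 22, 10, 1, 4, 18, 0]
[i] adj suffixes → lcp
  [1] 29/24 → 1 ('a')
  [2] 24/14 → 2 ('ac')
  [3] 14/20 → 3 ('acd')
  [4] 20/7 → 1 ('a')
  [5] 7/17 → 2 ('ad')
  [6] 17/12 → 0 ('')
  [7] 12/9 → 1 ('b')
  [8] 9/23 → 0 ('')
  [9] 23/13 → 3 ('cac')
  [10] 13/11 → 1 ('c')
  [11] 11/25 → 1 ('c')
  [12] 25/26 → 2 ('cc')
  [13] 26/2 → 3 ('ccd')
  [14] 2/27 → 1 ('c')
  [15] 27/5 → 3 ('cda')
  [16] 5/15 → 4 ('cdad')
  [17] 15/21 → 2 ('cd')
  [18] 21/3 → 3 ('cdc')
  [19] 3/28 → 0 ('')
  [20] 28/19 → 2 ('da')
  [21] 19/6 → 2 ('da')
  [22] 6/16 → 3 ('dad')
  [23] 16/8 → 1 ('d')
  [24] 8/22 → 1 ('d')
  [25] 22/10 → 2 ('dc')
  [26] 10/1 → 2 ('dc')
  [27] 1/4 → 2 ('dc')
  [28] 4/18 → 1 ('d')
  [29] 18/0 → 2 ('dd')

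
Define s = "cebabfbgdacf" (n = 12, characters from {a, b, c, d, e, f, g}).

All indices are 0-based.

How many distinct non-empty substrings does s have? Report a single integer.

73

rank | idx | suffix
   0 |   3 | abfbgdacf
   1 |   9 | acf
   2 |   2 | babfbgdacf
   3 |   4 | bfbgdacf
   4 |   6 | bgdacf
   5 |   0 | cebabfbgdacf
   6 |  10 | cf
   7 |   8 | dacf
   8 |   1 | ebabfbgdacf
   9 |  11 | f
  10 |   5 | fbgdacf
  11 |   7 | gdacf

SA = [3, 9, 2, 4, 6, 0, 10, 8, 1, 11, 5, 7]
rank  pair      lcp
   1  s[3:],s[9:]  1  'a'
   2  s[9:],s[2:]  0  ''
   3  s[2:],s[4:]  1  'b'
   4  s[4:],s[6:]  1  'b'
   5  s[6:],s[0:]  0  ''
   6  s[0:],s[10:]  1  'c'
   7  s[10:],s[8:]  0  ''
   8  s[8:],s[1:]  0  ''
   9  s[1:],s[11:]  0  ''
  10  s[11:],s[5:]  1  'f'
  11  s[5:],s[7:]  0  ''

n(n+1)/2 = 12·13/2 = 78
Σ LCP = 0 + 1 + 0 + 1 + 1 + 0 + 1 + 0 + 0 + 0 + 1 + 0 = 5
distinct = 78 − 5 = 73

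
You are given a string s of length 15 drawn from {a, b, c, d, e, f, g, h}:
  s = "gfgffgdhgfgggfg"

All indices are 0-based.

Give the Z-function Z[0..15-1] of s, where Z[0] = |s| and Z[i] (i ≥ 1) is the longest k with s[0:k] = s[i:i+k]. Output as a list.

Z[0]=15
i=1: fresh scan; Z[1]=0
i=2: fresh scan; Z[2]=2 extend→box=[2,4)
i=3: min(r-i=1, Z[1]=0)=0; Z[3]=0
i=4: fresh scan; Z[4]=0
i=5: fresh scan; Z[5]=1 extend→box=[5,6)
i=6: fresh scan; Z[6]=0
i=7: fresh scan; Z[7]=0
i=8: fresh scan; Z[8]=3 extend→box=[8,11)
i=9: min(r-i=2, Z[1]=0)=0; Z[9]=0
i=10: min(r-i=1, Z[2]=2)=1; Z[10]=1
i=11: fresh scan; Z[11]=1 extend→box=[11,12)
i=12: fresh scan; Z[12]=3 extend→box=[12,15)
i=13: min(r-i=2, Z[1]=0)=0; Z[13]=0
i=14: min(r-i=1, Z[2]=2)=1; Z[14]=1

[15, 0, 2, 0, 0, 1, 0, 0, 3, 0, 1, 1, 3, 0, 1]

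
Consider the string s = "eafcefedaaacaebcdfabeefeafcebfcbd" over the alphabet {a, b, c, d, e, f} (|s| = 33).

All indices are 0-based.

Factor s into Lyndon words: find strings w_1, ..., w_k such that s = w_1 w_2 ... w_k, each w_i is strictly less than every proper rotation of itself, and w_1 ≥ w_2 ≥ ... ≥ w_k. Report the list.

["e", "afcefed", "aaacaebcdfabeefeafcebfcbd"]

emit factor 1: 'e' (i=0, period=1)
emit factor 2: 'afcefed' (i=1, period=7)
emit factor 3: 'aaacaebcdfabeefeafcebfcbd' (i=8, period=25)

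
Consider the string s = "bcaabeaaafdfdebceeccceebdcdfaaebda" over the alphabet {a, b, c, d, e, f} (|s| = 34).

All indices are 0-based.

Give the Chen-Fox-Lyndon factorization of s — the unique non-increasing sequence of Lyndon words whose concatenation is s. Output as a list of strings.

emit factor 1: 'bc' (i=0, period=2)
emit factor 2: 'aabe' (i=2, period=4)
emit factor 3: 'aaafdfdebceeccceebdcdfaaebd' (i=6, period=27)
emit factor 4: 'a' (i=33, period=1)

["bc", "aabe", "aaafdfdebceeccceebdcdfaaebd", "a"]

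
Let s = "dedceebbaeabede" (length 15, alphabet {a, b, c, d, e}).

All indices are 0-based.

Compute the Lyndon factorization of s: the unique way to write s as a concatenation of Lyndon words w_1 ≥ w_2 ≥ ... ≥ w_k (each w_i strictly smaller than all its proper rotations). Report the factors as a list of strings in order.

emit factor 1: 'de' (i=0, period=2)
emit factor 2: 'd' (i=2, period=1)
emit factor 3: 'cee' (i=3, period=3)
emit factor 4: 'b' (i=6, period=1)
emit factor 5: 'b' (i=7, period=1)
emit factor 6: 'ae' (i=8, period=2)
emit factor 7: 'abede' (i=10, period=5)

["de", "d", "cee", "b", "b", "ae", "abede"]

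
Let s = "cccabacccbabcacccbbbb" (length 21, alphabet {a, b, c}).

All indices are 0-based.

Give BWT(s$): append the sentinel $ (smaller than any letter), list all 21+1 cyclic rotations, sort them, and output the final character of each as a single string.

rank  rotation                last
    0  $cccabacccbabcacccbbbb  b
    1  abacccbabcacccbbbb$ccc  c
    2  abcacccbbbb$cccabacccb  b
    3  acccbabcacccbbbb$cccab  b
    4  acccbbbb$cccabacccbabc  c
    5  b$cccabacccbabcacccbbb  b
    6  babcacccbbbb$cccabaccc  c
    7  bacccbabcacccbbbb$ccca  a
    8  bb$cccabacccbabcacccbb  b
    9  bbb$cccabacccbabcacccb  b
   10  bbbb$cccabacccbabcaccc  c
   11  bcacccbbbb$cccabacccba  a
   12  cabacccbabcacccbbbb$cc  c
   13  cacccbbbb$cccabacccbab  b
   14  cbabcacccbbbb$cccabacc  c
   15  cbbbb$cccabacccbabcacc  c
   16  ccabacccbabcacccbbbb$c  c
   17  ccbabcacccbbbb$cccabac  c
   18  ccbbbb$cccabacccbabcac  c
   19  cccabacccbabcacccbbbb$  $
   20  cccbabcacccbbbb$cccaba  a
   21  cccbbbb$cccabacccbabca  a

bcbbcbcabbcacbccccc$aa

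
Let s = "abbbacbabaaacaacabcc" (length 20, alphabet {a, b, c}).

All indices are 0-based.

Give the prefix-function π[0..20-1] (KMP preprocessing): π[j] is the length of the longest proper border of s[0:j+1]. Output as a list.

π[0] = 0
j=1 s[j]='b': π[1]=0 (border '')
j=2 s[j]='b': π[2]=0 (border '')
j=3 s[j]='b': π[3]=0 (border '')
j=4 s[j]='a': π[4]=1 (border 'a')
j=5 s[j]='c': k: 1→0; π[5]=0 (border '')
j=6 s[j]='b': π[6]=0 (border '')
j=7 s[j]='a': π[7]=1 (border 'a')
j=8 s[j]='b': π[8]=2 (border 'ab')
j=9 s[j]='a': k: 2→0; π[9]=1 (border 'a')
j=10 s[j]='a': k: 1→0; π[10]=1 (border 'a')
j=11 s[j]='a': k: 1→0; π[11]=1 (border 'a')
j=12 s[j]='c': k: 1→0; π[12]=0 (border '')
j=13 s[j]='a': π[13]=1 (border 'a')
j=14 s[j]='a': k: 1→0; π[14]=1 (border 'a')
j=15 s[j]='c': k: 1→0; π[15]=0 (border '')
j=16 s[j]='a': π[16]=1 (border 'a')
j=17 s[j]='b': π[17]=2 (border 'ab')
j=18 s[j]='c': k: 2→0; π[18]=0 (border '')
j=19 s[j]='c': π[19]=0 (border '')

[0, 0, 0, 0, 1, 0, 0, 1, 2, 1, 1, 1, 0, 1, 1, 0, 1, 2, 0, 0]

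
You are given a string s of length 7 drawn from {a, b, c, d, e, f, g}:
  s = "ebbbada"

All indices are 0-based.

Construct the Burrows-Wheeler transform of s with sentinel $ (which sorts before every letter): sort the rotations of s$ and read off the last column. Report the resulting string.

rank  rotation  last
    0  $ebbbada  a
    1  a$ebbbad  d
    2  ada$ebbb  b
    3  bada$ebb  b
    4  bbada$eb  b
    5  bbbada$e  e
    6  da$ebbba  a
    7  ebbbada$  $

adbbbea$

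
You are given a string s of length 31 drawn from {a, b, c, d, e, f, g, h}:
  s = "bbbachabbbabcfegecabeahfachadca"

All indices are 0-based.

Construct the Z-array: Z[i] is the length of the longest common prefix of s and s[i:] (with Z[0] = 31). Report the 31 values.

Z[0]=31
i=1: i≥r, start 0; Z[1]=2 scan→box=[1,3)
i=2: min(r-i=1, Z[1]=2)=1; Z[2]=1
i=3: i≥r, start 0; Z[3]=0
i=4: i≥r, start 0; Z[4]=0
i=5: i≥r, start 0; Z[5]=0
i=6: i≥r, start 0; Z[6]=0
i=7: i≥r, start 0; Z[7]=4 scan→box=[7,11)
i=8: min(r-i=3, Z[1]=2)=2; Z[8]=2
i=9: min(r-i=2, Z[2]=1)=1; Z[9]=1
i=10: min(r-i=1, Z[3]=0)=0; Z[10]=0
i=11: i≥r, start 0; Z[11]=1 scan→box=[11,12)
i=12: i≥r, start 0; Z[12]=0
i=13: i≥r, start 0; Z[13]=0
i=14: i≥r, start 0; Z[14]=0
i=15: i≥r, start 0; Z[15]=0
i=16: i≥r, start 0; Z[16]=0
i=17: i≥r, start 0; Z[17]=0
i=18: i≥r, start 0; Z[18]=0
i=19: i≥r, start 0; Z[19]=1 scan→box=[19,20)
i=20: i≥r, start 0; Z[20]=0
i=21: i≥r, start 0; Z[21]=0
i=22: i≥r, start 0; Z[22]=0
i=23: i≥r, start 0; Z[23]=0
i=24: i≥r, start 0; Z[24]=0
i=25: i≥r, start 0; Z[25]=0
i=26: i≥r, start 0; Z[26]=0
i=27: i≥r, start 0; Z[27]=0
i=28: i≥r, start 0; Z[28]=0
i=29: i≥r, start 0; Z[29]=0
i=30: i≥r, start 0; Z[30]=0

[31, 2, 1, 0, 0, 0, 0, 4, 2, 1, 0, 1, 0, 0, 0, 0, 0, 0, 0, 1, 0, 0, 0, 0, 0, 0, 0, 0, 0, 0, 0]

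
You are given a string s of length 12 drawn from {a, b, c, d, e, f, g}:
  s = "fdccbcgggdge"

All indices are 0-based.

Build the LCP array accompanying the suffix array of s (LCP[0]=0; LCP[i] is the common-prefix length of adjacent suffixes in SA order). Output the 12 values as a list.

[0, 0, 1, 1, 0, 1, 0, 0, 0, 1, 1, 2]

sorted suffixes:
  #0 SA[0]=4  'bcgggdge'
  #1 SA[1]=3  'cbcgggdge'
  #2 SA[2]=2  'ccbcgggdge'
  #3 SA[3]=5  'cgggdge'
  #4 SA[4]=1  'dccbcgggdge'
  #5 SA[5]=9  'dge'
  #6 SA[6]=11  'e'
  #7 SA[7]=0  'fdccbcgggdge'
  #8 SA[8]=8  'gdge'
  #9 SA[9]=10  'ge'
  #10 SA[10]=7  'ggdge'
  #11 SA[11]=6  'gggdge'

SA = [4, 3, 2, 5, 1, 9, 11, 0, 8, 10, 7, 6]
rank  pair      lcp
   1  s[4:],s[3:]  0  ''
   2  s[3:],s[2:]  1  'c'
   3  s[2:],s[5:]  1  'c'
   4  s[5:],s[1:]  0  ''
   5  s[1:],s[9:]  1  'd'
   6  s[9:],s[11:]  0  ''
   7  s[11:],s[0:]  0  ''
   8  s[0:],s[8:]  0  ''
   9  s[8:],s[10:]  1  'g'
  10  s[10:],s[7:]  1  'g'
  11  s[7:],s[6:]  2  'gg'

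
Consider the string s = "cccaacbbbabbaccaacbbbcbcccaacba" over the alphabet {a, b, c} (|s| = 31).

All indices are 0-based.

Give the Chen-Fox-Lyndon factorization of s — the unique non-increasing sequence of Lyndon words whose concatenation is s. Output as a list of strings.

emit factor 1: 'c' (i=0, period=1)
emit factor 2: 'c' (i=1, period=1)
emit factor 3: 'c' (i=2, period=1)
emit factor 4: 'aacbbbabbaccaacbbbcbccc' (i=3, period=23)
emit factor 5: 'aacb' (i=26, period=4)
emit factor 6: 'a' (i=30, period=1)

["c", "c", "c", "aacbbbabbaccaacbbbcbccc", "aacb", "a"]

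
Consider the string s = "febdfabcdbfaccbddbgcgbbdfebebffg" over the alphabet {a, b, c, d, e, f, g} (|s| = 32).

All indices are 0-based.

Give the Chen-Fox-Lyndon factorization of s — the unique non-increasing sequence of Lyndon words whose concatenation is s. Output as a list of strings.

emit factor 1: 'f' (i=0, period=1)
emit factor 2: 'e' (i=1, period=1)
emit factor 3: 'bdf' (i=2, period=3)
emit factor 4: 'abcdbfaccbddbgcgbbdfebebffg' (i=5, period=27)

["f", "e", "bdf", "abcdbfaccbddbgcgbbdfebebffg"]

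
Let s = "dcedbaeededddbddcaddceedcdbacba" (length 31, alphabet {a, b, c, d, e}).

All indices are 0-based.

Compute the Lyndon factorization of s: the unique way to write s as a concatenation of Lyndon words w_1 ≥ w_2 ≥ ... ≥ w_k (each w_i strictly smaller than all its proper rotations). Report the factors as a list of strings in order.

["d", "ced", "b", "aeededddbddc", "addceedcdb", "acb", "a"]

emit factor 1: 'd' (i=0, period=1)
emit factor 2: 'ced' (i=1, period=3)
emit factor 3: 'b' (i=4, period=1)
emit factor 4: 'aeededddbddc' (i=5, period=12)
emit factor 5: 'addceedcdb' (i=17, period=10)
emit factor 6: 'acb' (i=27, period=3)
emit factor 7: 'a' (i=30, period=1)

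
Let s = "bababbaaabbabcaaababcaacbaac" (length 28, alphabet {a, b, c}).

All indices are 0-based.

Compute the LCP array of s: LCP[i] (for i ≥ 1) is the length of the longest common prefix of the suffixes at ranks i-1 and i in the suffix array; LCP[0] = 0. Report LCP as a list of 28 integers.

[0, 4, 2, 3, 2, 3, 1, 4, 2, 4, 2, 5, 1, 2, 0, 3, 2, 3, 3, 6, 1, 3, 1, 4, 0, 1, 3, 1]

rank→(start, suffix):
  0 → (14, 'aaababcaacbaac')
  1 → (6, 'aaabbabcaaababcaacbaac')
  2 → (15, 'aababcaacbaac')
  3 → (7, 'aabbabcaaababcaacbaac')
  4 → (25, 'aac')
  5 → (21, 'aacbaac')
  6 → (1, 'ababbaaabbabcaaababcaacbaac')
  7 → (16, 'ababcaacbaac')
  8 → (3, 'abbaaabbabcaaababcaacbaac')
  9 → (8, 'abbabcaaababcaacbaac')
  10 → (11, 'abcaaababcaacbaac')
  11 → (18, 'abcaacbaac')
  12 → (26, 'ac')
  13 → (22, 'acbaac')
  14 → (5, 'baaabbabcaaababcaacbaac')
  15 → (24, 'baac')
  16 → (0, 'bababbaaabbabcaaababcaacbaac')
  17 → (2, 'babbaaabbabcaaababcaacbaac')
  18 → (10, 'babcaaababcaacbaac')
  19 → (17, 'babcaacbaac')
  20 → (4, 'bbaaabbabcaaababcaacbaac')
  21 → (9, 'bbabcaaababcaacbaac')
  22 → (12, 'bcaaababcaacbaac')
  23 → (19, 'bcaacbaac')
  24 → (27, 'c')
  25 → (13, 'caaababcaacbaac')
  26 → (20, 'caacbaac')
  27 → (23, 'cbaac')

SA = [14, 6, 15, 7, 25, 21, 1, 16, 3, 8, 11, 18, 26, 22, 5, 24, 0, 2, 10, 17, 4, 9, 12, 19, 27, 13, 20, 23]
[i] adj suffixes → lcp
  [1] 14/6 → 4 ('aaab')
  [2] 6/15 → 2 ('aa')
  [3] 15/7 → 3 ('aab')
  [4] 7/25 → 2 ('aa')
  [5] 25/21 → 3 ('aac')
  [6] 21/1 → 1 ('a')
  [7] 1/16 → 4 ('abab')
  [8] 16/3 → 2 ('ab')
  [9] 3/8 → 4 ('abba')
  [10] 8/11 → 2 ('ab')
  [11] 11/18 → 5 ('abcaa')
  [12] 18/26 → 1 ('a')
  [13] 26/22 → 2 ('ac')
  [14] 22/5 → 0 ('')
  [15] 5/24 → 3 ('baa')
  [16] 24/0 → 2 ('ba')
  [17] 0/2 → 3 ('bab')
  [18] 2/10 → 3 ('bab')
  [19] 10/17 → 6 ('babcaa')
  [20] 17/4 → 1 ('b')
  [21] 4/9 → 3 ('bba')
  [22] 9/12 → 1 ('b')
  [23] 12/19 → 4 ('bcaa')
  [24] 19/27 → 0 ('')
  [25] 27/13 → 1 ('c')
  [26] 13/20 → 3 ('caa')
  [27] 20/23 → 1 ('c')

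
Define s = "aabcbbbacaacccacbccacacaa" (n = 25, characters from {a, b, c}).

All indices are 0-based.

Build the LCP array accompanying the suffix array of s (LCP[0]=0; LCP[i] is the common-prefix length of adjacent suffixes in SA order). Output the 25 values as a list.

rank | idx | suffix
   0 |  24 | a
   1 |  23 | aa
   2 |   0 | aabcbbbacaacccacbccacacaa
   3 |   9 | aacccacbccacacaa
   4 |   1 | abcbbbacaacccacbccacacaa
   5 |  21 | acaa
   6 |   7 | acaacccacbccacacaa
   7 |  19 | acacaa
   8 |  14 | acbccacacaa
   9 |  10 | acccacbccacacaa
  10 |   6 | bacaacccacbccacacaa
  11 |   5 | bbacaacccacbccacacaa
  12 |   4 | bbbacaacccacbccacacaa
  13 |   2 | bcbbbacaacccacbccacacaa
  14 |  16 | bccacacaa
  15 |  22 | caa
  16 |   8 | caacccacbccacacaa
  17 |  20 | cacaa
  18 |  18 | cacacaa
  19 |  13 | cacbccacacaa
  20 |   3 | cbbbacaacccacbccacacaa
  21 |  15 | cbccacacaa
  22 |  17 | ccacacaa
  23 |  12 | ccacbccacacaa
  24 |  11 | cccacbccacacaa

SA = [24, 23, 0, 9, 1, 21, 7, 19, 14, 10, 6, 5, 4, 2, 16, 22, 8, 20, 18, 13, 3, 15, 17, 12, 11]
rank  pair      lcp
   1  s[24:],s[23:]  1  'a'
   2  s[23:],s[0:]  2  'aa'
   3  s[0:],s[9:]  2  'aa'
   4  s[9:],s[1:]  1  'a'
   5  s[1:],s[21:]  1  'a'
   6  s[21:],s[7:]  4  'acaa'
   7  s[7:],s[19:]  3  'aca'
   8  s[19:],s[14:]  2  'ac'
   9  s[14:],s[10:]  2  'ac'
  10  s[10:],s[6:]  0  ''
  11  s[6:],s[5:]  1  'b'
  12  s[5:],s[4:]  2  'bb'
  13  s[4:],s[2:]  1  'b'
  14  s[2:],s[16:]  2  'bc'
  15  s[16:],s[22:]  0  ''
  16  s[22:],s[8:]  3  'caa'
  17  s[8:],s[20:]  2  'ca'
  18  s[20:],s[18:]  4  'caca'
  19  s[18:],s[13:]  3  'cac'
  20  s[13:],s[3:]  1  'c'
  21  s[3:],s[15:]  2  'cb'
  22  s[15:],s[17:]  1  'c'
  23  s[17:],s[12:]  4  'ccac'
  24  s[12:],s[11:]  2  'cc'

[0, 1, 2, 2, 1, 1, 4, 3, 2, 2, 0, 1, 2, 1, 2, 0, 3, 2, 4, 3, 1, 2, 1, 4, 2]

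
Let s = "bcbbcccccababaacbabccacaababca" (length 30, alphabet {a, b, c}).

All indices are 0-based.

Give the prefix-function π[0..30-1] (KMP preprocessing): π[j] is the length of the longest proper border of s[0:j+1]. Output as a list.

π[0] = 0
j=1 s[j]='c': π[1]=0 (border '')
j=2 s[j]='b': π[2]=1 (border 'b')
j=3 s[j]='b': k: 1→0; π[3]=1 (border 'b')
j=4 s[j]='c': π[4]=2 (border 'bc')
j=5 s[j]='c': k: 2→0; π[5]=0 (border '')
j=6 s[j]='c': π[6]=0 (border '')
j=7 s[j]='c': π[7]=0 (border '')
j=8 s[j]='c': π[8]=0 (border '')
j=9 s[j]='a': π[9]=0 (border '')
j=10 s[j]='b': π[10]=1 (border 'b')
j=11 s[j]='a': k: 1→0; π[11]=0 (border '')
j=12 s[j]='b': π[12]=1 (border 'b')
j=13 s[j]='a': k: 1→0; π[13]=0 (border '')
j=14 s[j]='a': π[14]=0 (border '')
j=15 s[j]='c': π[15]=0 (border '')
j=16 s[j]='b': π[16]=1 (border 'b')
j=17 s[j]='a': k: 1→0; π[17]=0 (border '')
j=18 s[j]='b': π[18]=1 (border 'b')
j=19 s[j]='c': π[19]=2 (border 'bc')
j=20 s[j]='c': k: 2→0; π[20]=0 (border '')
j=21 s[j]='a': π[21]=0 (border '')
j=22 s[j]='c': π[22]=0 (border '')
j=23 s[j]='a': π[23]=0 (border '')
j=24 s[j]='a': π[24]=0 (border '')
j=25 s[j]='b': π[25]=1 (border 'b')
j=26 s[j]='a': k: 1→0; π[26]=0 (border '')
j=27 s[j]='b': π[27]=1 (border 'b')
j=28 s[j]='c': π[28]=2 (border 'bc')
j=29 s[j]='a': k: 2→0; π[29]=0 (border '')

[0, 0, 1, 1, 2, 0, 0, 0, 0, 0, 1, 0, 1, 0, 0, 0, 1, 0, 1, 2, 0, 0, 0, 0, 0, 1, 0, 1, 2, 0]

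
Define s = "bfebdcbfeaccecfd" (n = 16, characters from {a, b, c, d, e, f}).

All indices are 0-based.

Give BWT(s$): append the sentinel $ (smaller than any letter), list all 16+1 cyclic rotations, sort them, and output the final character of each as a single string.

deec$dacefbffccbb

rank  rotation           last
    0  $bfebdcbfeaccecfd  d
    1  accecfd$bfebdcbfe  e
    2  bdcbfeaccecfd$bfe  e
    3  bfeaccecfd$bfebdc  c
    4  bfebdcbfeaccecfd$  $
    5  cbfeaccecfd$bfebd  d
    6  ccecfd$bfebdcbfea  a
    7  cecfd$bfebdcbfeac  c
    8  cfd$bfebdcbfeacce  e
    9  d$bfebdcbfeaccecf  f
   10  dcbfeaccecfd$bfeb  b
   11  eaccecfd$bfebdcbf  f
   12  ebdcbfeaccecfd$bf  f
   13  ecfd$bfebdcbfeacc  c
   14  fd$bfebdcbfeaccec  c
   15  feaccecfd$bfebdcb  b
   16  febdcbfeaccecfd$b  b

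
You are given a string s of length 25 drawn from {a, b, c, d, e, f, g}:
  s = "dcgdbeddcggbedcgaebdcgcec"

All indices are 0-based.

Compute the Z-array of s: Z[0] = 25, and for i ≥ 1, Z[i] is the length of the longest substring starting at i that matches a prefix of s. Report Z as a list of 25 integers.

Z[0]=25
i=1: i≥r, start 0; Z[1]=0
i=2: i≥r, start 0; Z[2]=0
i=3: i≥r, start 0; Z[3]=1 grow→box=[3,4)
i=4: i≥r, start 0; Z[4]=0
i=5: i≥r, start 0; Z[5]=0
i=6: i≥r, start 0; Z[6]=1 grow→box=[6,7)
i=7: i≥r, start 0; Z[7]=3 grow→box=[7,10)
i=8: min(r-i=2, Z[1]=0)=0; Z[8]=0
i=9: min(r-i=1, Z[2]=0)=0; Z[9]=0
i=10: i≥r, start 0; Z[10]=0
i=11: i≥r, start 0; Z[11]=0
i=12: i≥r, start 0; Z[12]=0
i=13: i≥r, start 0; Z[13]=3 grow→box=[13,16)
i=14: min(r-i=2, Z[1]=0)=0; Z[14]=0
i=15: min(r-i=1, Z[2]=0)=0; Z[15]=0
i=16: i≥r, start 0; Z[16]=0
i=17: i≥r, start 0; Z[17]=0
i=18: i≥r, start 0; Z[18]=0
i=19: i≥r, start 0; Z[19]=3 grow→box=[19,22)
i=20: min(r-i=2, Z[1]=0)=0; Z[20]=0
i=21: min(r-i=1, Z[2]=0)=0; Z[21]=0
i=22: i≥r, start 0; Z[22]=0
i=23: i≥r, start 0; Z[23]=0
i=24: i≥r, start 0; Z[24]=0

[25, 0, 0, 1, 0, 0, 1, 3, 0, 0, 0, 0, 0, 3, 0, 0, 0, 0, 0, 3, 0, 0, 0, 0, 0]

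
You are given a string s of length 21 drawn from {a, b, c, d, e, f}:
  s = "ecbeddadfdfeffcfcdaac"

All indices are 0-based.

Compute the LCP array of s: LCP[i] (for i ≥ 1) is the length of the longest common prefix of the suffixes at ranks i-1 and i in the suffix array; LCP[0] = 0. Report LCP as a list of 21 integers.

[0, 1, 1, 0, 0, 1, 1, 1, 0, 2, 1, 1, 2, 0, 1, 1, 0, 2, 1, 1, 1]

rank→(start, suffix):
  0 → (18, 'aac')
  1 → (19, 'ac')
  2 → (6, 'adfdfeffcfcdaac')
  3 → (2, 'beddadfdfeffcfcdaac')
  4 → (20, 'c')
  5 → (1, 'cbeddadfdfeffcfcdaac')
  6 → (16, 'cdaac')
  7 → (14, 'cfcdaac')
  8 → (17, 'daac')
  9 → (5, 'dadfdfeffcfcdaac')
  10 → (4, 'ddadfdfeffcfcdaac')
  11 → (7, 'dfdfeffcfcdaac')
  12 → (9, 'dfeffcfcdaac')
  13 → (0, 'ecbeddadfdfeffcfcdaac')
  14 → (3, 'eddadfdfeffcfcdaac')
  15 → (11, 'effcfcdaac')
  16 → (15, 'fcdaac')
  17 → (13, 'fcfcdaac')
  18 → (8, 'fdfeffcfcdaac')
  19 → (10, 'feffcfcdaac')
  20 → (12, 'ffcfcdaac')

SA = [18, 19, 6, 2, 20, 1, 16, 14, 17, 5, 4, 7, 9, 0, 3, 11, 15, 13, 8, 10, 12]
rank  pair      lcp
   1  s[18:],s[19:]  1  'a'
   2  s[19:],s[6:]  1  'a'
   3  s[6:],s[2:]  0  ''
   4  s[2:],s[20:]  0  ''
   5  s[20:],s[1:]  1  'c'
   6  s[1:],s[16:]  1  'c'
   7  s[16:],s[14:]  1  'c'
   8  s[14:],s[17:]  0  ''
   9  s[17:],s[5:]  2  'da'
  10  s[5:],s[4:]  1  'd'
  11  s[4:],s[7:]  1  'd'
  12  s[7:],s[9:]  2  'df'
  13  s[9:],s[0:]  0  ''
  14  s[0:],s[3:]  1  'e'
  15  s[3:],s[11:]  1  'e'
  16  s[11:],s[15:]  0  ''
  17  s[15:],s[13:]  2  'fc'
  18  s[13:],s[8:]  1  'f'
  19  s[8:],s[10:]  1  'f'
  20  s[10:],s[12:]  1  'f'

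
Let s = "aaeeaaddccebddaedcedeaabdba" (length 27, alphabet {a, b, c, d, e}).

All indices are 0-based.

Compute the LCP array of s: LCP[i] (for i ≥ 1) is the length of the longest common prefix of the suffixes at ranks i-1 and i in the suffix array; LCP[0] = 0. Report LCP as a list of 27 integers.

[0, 1, 2, 2, 1, 1, 1, 2, 0, 1, 2, 0, 1, 2, 0, 1, 1, 2, 1, 2, 1, 0, 3, 1, 1, 2, 1]

rank→(start, suffix):
  0 → (26, 'a')
  1 → (21, 'aabdba')
  2 → (4, 'aaddccebddaedcedeaabdba')
  3 → (0, 'aaeeaaddccebddaedcedeaabdba')
  4 → (22, 'abdba')
  5 → (5, 'addccebddaedcedeaabdba')
  6 → (14, 'aedcedeaabdba')
  7 → (1, 'aeeaaddccebddaedcedeaabdba')
  8 → (25, 'ba')
  9 → (23, 'bdba')
  10 → (11, 'bddaedcedeaabdba')
  11 → (8, 'ccebddaedcedeaabdba')
  12 → (9, 'cebddaedcedeaabdba')
  13 → (17, 'cedeaabdba')
  14 → (13, 'daedcedeaabdba')
  15 → (24, 'dba')
  16 → (7, 'dccebddaedcedeaabdba')
  17 → (16, 'dcedeaabdba')
  18 → (12, 'ddaedcedeaabdba')
  19 → (6, 'ddccebddaedcedeaabdba')
  20 → (19, 'deaabdba')
  21 → (20, 'eaabdba')
  22 → (3, 'eaaddccebddaedcedeaabdba')
  23 → (10, 'ebddaedcedeaabdba')
  24 → (15, 'edcedeaabdba')
  25 → (18, 'edeaabdba')
  26 → (2, 'eeaaddccebddaedcedeaabdba')

SA = [26, 21, 4, 0, 22, 5, 14, 1, 25, 23, 11, 8, 9, 17, 13, 24, 7, 16, 12, 6, 19, 20, 3, 10, 15, 18, 2]
i: (SA[i-1],SA[i]) lcp shared
  1: (26,21) 1 'a'
  2: (21,4) 2 'aa'
  3: (4,0) 2 'aa'
  4: (0,22) 1 'a'
  5: (22,5) 1 'a'
  6: (5,14) 1 'a'
  7: (14,1) 2 'ae'
  8: (1,25) 0 ''
  9: (25,23) 1 'b'
  10: (23,11) 2 'bd'
  11: (11,8) 0 ''
  12: (8,9) 1 'c'
  13: (9,17) 2 'ce'
  14: (17,13) 0 ''
  15: (13,24) 1 'd'
  16: (24,7) 1 'd'
  17: (7,16) 2 'dc'
  18: (16,12) 1 'd'
  19: (12,6) 2 'dd'
  20: (6,19) 1 'd'
  21: (19,20) 0 ''
  22: (20,3) 3 'eaa'
  23: (3,10) 1 'e'
  24: (10,15) 1 'e'
  25: (15,18) 2 'ed'
  26: (18,2) 1 'e'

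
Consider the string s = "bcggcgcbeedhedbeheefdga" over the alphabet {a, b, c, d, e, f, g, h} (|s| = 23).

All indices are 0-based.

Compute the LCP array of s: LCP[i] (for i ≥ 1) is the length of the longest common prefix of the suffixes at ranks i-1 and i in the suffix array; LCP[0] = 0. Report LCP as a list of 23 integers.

[0, 0, 1, 2, 0, 1, 2, 0, 1, 1, 0, 2, 1, 2, 1, 1, 0, 0, 1, 2, 1, 0, 2]

sorted suffixes:
  #0 SA[0]=22  'a'
  #1 SA[1]=0  'bcggcgcbeedhedbeheefdga'
  #2 SA[2]=7  'beedhedbeheefdga'
  #3 SA[3]=14  'beheefdga'
  #4 SA[4]=6  'cbeedhedbeheefdga'
  #5 SA[5]=4  'cgcbeedhedbeheefdga'
  #6 SA[6]=1  'cggcgcbeedhedbeheefdga'
  #7 SA[7]=13  'dbeheefdga'
  #8 SA[8]=20  'dga'
  #9 SA[9]=10  'dhedbeheefdga'
  #10 SA[10]=12  'edbeheefdga'
  #11 SA[11]=9  'edhedbeheefdga'
  #12 SA[12]=8  'eedhedbeheefdga'
  #13 SA[13]=17  'eefdga'
  #14 SA[14]=18  'efdga'
  #15 SA[15]=15  'eheefdga'
  #16 SA[16]=19  'fdga'
  #17 SA[17]=21  'ga'
  #18 SA[18]=5  'gcbeedhedbeheefdga'
  #19 SA[19]=3  'gcgcbeedhedbeheefdga'
  #20 SA[20]=2  'ggcgcbeedhedbeheefdga'
  #21 SA[21]=11  'hedbeheefdga'
  #22 SA[22]=16  'heefdga'

SA = [22, 0, 7, 14, 6, 4, 1, 13, 20, 10, 12, 9, 8, 17, 18, 15, 19, 21, 5, 3, 2, 11, 16]
i: (SA[i-1],SA[i]) lcp shared
  1: (22,0) 0 ''
  2: (0,7) 1 'b'
  3: (7,14) 2 'be'
  4: (14,6) 0 ''
  5: (6,4) 1 'c'
  6: (4,1) 2 'cg'
  7: (1,13) 0 ''
  8: (13,20) 1 'd'
  9: (20,10) 1 'd'
  10: (10,12) 0 ''
  11: (12,9) 2 'ed'
  12: (9,8) 1 'e'
  13: (8,17) 2 'ee'
  14: (17,18) 1 'e'
  15: (18,15) 1 'e'
  16: (15,19) 0 ''
  17: (19,21) 0 ''
  18: (21,5) 1 'g'
  19: (5,3) 2 'gc'
  20: (3,2) 1 'g'
  21: (2,11) 0 ''
  22: (11,16) 2 'he'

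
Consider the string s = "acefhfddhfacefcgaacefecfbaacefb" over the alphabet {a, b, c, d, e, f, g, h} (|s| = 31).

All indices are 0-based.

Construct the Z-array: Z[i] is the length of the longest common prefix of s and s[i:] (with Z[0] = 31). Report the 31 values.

Z[0]=31
i=1: fresh scan; Z[1]=0
i=2: fresh scan; Z[2]=0
i=3: fresh scan; Z[3]=0
i=4: fresh scan; Z[4]=0
i=5: fresh scan; Z[5]=0
i=6: fresh scan; Z[6]=0
i=7: fresh scan; Z[7]=0
i=8: fresh scan; Z[8]=0
i=9: fresh scan; Z[9]=0
i=10: fresh scan; Z[10]=4 extend→box=[10,14)
i=11: min(r-i=3, Z[1]=0)=0; Z[11]=0
i=12: min(r-i=2, Z[2]=0)=0; Z[12]=0
i=13: min(r-i=1, Z[3]=0)=0; Z[13]=0
i=14: fresh scan; Z[14]=0
i=15: fresh scan; Z[15]=0
i=16: fresh scan; Z[16]=1 extend→box=[16,17)
i=17: fresh scan; Z[17]=4 extend→box=[17,21)
i=18: min(r-i=3, Z[1]=0)=0; Z[18]=0
i=19: min(r-i=2, Z[2]=0)=0; Z[19]=0
i=20: min(r-i=1, Z[3]=0)=0; Z[20]=0
i=21: fresh scan; Z[21]=0
i=22: fresh scan; Z[22]=0
i=23: fresh scan; Z[23]=0
i=24: fresh scan; Z[24]=0
i=25: fresh scan; Z[25]=1 extend→box=[25,26)
i=26: fresh scan; Z[26]=4 extend→box=[26,30)
i=27: min(r-i=3, Z[1]=0)=0; Z[27]=0
i=28: min(r-i=2, Z[2]=0)=0; Z[28]=0
i=29: min(r-i=1, Z[3]=0)=0; Z[29]=0
i=30: fresh scan; Z[30]=0

[31, 0, 0, 0, 0, 0, 0, 0, 0, 0, 4, 0, 0, 0, 0, 0, 1, 4, 0, 0, 0, 0, 0, 0, 0, 1, 4, 0, 0, 0, 0]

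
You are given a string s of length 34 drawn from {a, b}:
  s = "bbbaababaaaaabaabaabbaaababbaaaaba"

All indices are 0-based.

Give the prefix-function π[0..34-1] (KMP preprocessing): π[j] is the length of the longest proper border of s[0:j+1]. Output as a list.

[0, 1, 2, 0, 0, 1, 0, 1, 0, 0, 0, 0, 0, 1, 0, 0, 1, 0, 0, 1, 2, 0, 0, 0, 1, 0, 1, 2, 0, 0, 0, 0, 1, 0]

π[0] = 0
j=1 s[j]='b': π[1]=1 (border 'b')
j=2 s[j]='b': π[2]=2 (border 'bb')
j=3 s[j]='a': k: 2→1→0; π[3]=0 (border '')
j=4 s[j]='a': π[4]=0 (border '')
j=5 s[j]='b': π[5]=1 (border 'b')
j=6 s[j]='a': k: 1→0; π[6]=0 (border '')
j=7 s[j]='b': π[7]=1 (border 'b')
j=8 s[j]='a': k: 1→0; π[8]=0 (border '')
j=9 s[j]='a': π[9]=0 (border '')
j=10 s[j]='a': π[10]=0 (border '')
j=11 s[j]='a': π[11]=0 (border '')
j=12 s[j]='a': π[12]=0 (border '')
j=13 s[j]='b': π[13]=1 (border 'b')
j=14 s[j]='a': k: 1→0; π[14]=0 (border '')
j=15 s[j]='a': π[15]=0 (border '')
j=16 s[j]='b': π[16]=1 (border 'b')
j=17 s[j]='a': k: 1→0; π[17]=0 (border '')
j=18 s[j]='a': π[18]=0 (border '')
j=19 s[j]='b': π[19]=1 (border 'b')
j=20 s[j]='b': π[20]=2 (border 'bb')
j=21 s[j]='a': k: 2→1→0; π[21]=0 (border '')
j=22 s[j]='a': π[22]=0 (border '')
j=23 s[j]='a': π[23]=0 (border '')
j=24 s[j]='b': π[24]=1 (border 'b')
j=25 s[j]='a': k: 1→0; π[25]=0 (border '')
j=26 s[j]='b': π[26]=1 (border 'b')
j=27 s[j]='b': π[27]=2 (border 'bb')
j=28 s[j]='a': k: 2→1→0; π[28]=0 (border '')
j=29 s[j]='a': π[29]=0 (border '')
j=30 s[j]='a': π[30]=0 (border '')
j=31 s[j]='a': π[31]=0 (border '')
j=32 s[j]='b': π[32]=1 (border 'b')
j=33 s[j]='a': k: 1→0; π[33]=0 (border '')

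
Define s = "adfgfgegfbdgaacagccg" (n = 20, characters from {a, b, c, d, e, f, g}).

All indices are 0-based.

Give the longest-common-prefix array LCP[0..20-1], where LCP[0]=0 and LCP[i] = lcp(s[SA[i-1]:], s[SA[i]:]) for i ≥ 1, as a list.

[0, 1, 1, 1, 0, 0, 1, 1, 0, 1, 0, 0, 1, 2, 0, 1, 1, 1, 1, 2]

rank→(start, suffix):
  0 → (12, 'aacagccg')
  1 → (13, 'acagccg')
  2 → (0, 'adfgfgegfbdgaacagccg')
  3 → (15, 'agccg')
  4 → (9, 'bdgaacagccg')
  5 → (14, 'cagccg')
  6 → (17, 'ccg')
  7 → (18, 'cg')
  8 → (1, 'dfgfgegfbdgaacagccg')
  9 → (10, 'dgaacagccg')
  10 → (6, 'egfbdgaacagccg')
  11 → (8, 'fbdgaacagccg')
  12 → (4, 'fgegfbdgaacagccg')
  13 → (2, 'fgfgegfbdgaacagccg')
  14 → (19, 'g')
  15 → (11, 'gaacagccg')
  16 → (16, 'gccg')
  17 → (5, 'gegfbdgaacagccg')
  18 → (7, 'gfbdgaacagccg')
  19 → (3, 'gfgegfbdgaacagccg')

SA = [12, 13, 0, 15, 9, 14, 17, 18, 1, 10, 6, 8, 4, 2, 19, 11, 16, 5, 7, 3]
rank  pair      lcp
   1  s[12:],s[13:]  1  'a'
   2  s[13:],s[0:]  1  'a'
   3  s[0:],s[15:]  1  'a'
   4  s[15:],s[9:]  0  ''
   5  s[9:],s[14:]  0  ''
   6  s[14:],s[17:]  1  'c'
   7  s[17:],s[18:]  1  'c'
   8  s[18:],s[1:]  0  ''
   9  s[1:],s[10:]  1  'd'
  10  s[10:],s[6:]  0  ''
  11  s[6:],s[8:]  0  ''
  12  s[8:],s[4:]  1  'f'
  13  s[4:],s[2:]  2  'fg'
  14  s[2:],s[19:]  0  ''
  15  s[19:],s[11:]  1  'g'
  16  s[11:],s[16:]  1  'g'
  17  s[16:],s[5:]  1  'g'
  18  s[5:],s[7:]  1  'g'
  19  s[7:],s[3:]  2  'gf'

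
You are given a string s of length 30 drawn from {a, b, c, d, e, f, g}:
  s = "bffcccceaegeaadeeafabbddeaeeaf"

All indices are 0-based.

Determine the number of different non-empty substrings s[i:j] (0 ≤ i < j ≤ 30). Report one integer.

427

rank | idx | suffix
   0 |  12 | aadeeafabbddeaeeaf
   1 |  19 | abbddeaeeaf
   2 |  13 | adeeafabbddeaeeaf
   3 |  25 | aeeaf
   4 |   8 | aegeaadeeafabbddeaeeaf
   5 |  28 | af
   6 |  17 | afabbddeaeeaf
   7 |  20 | bbddeaeeaf
   8 |  21 | bddeaeeaf
   9 |   0 | bffcccceaegeaadeeafabbddeaeeaf
  10 |   3 | cccceaegeaadeeafabbddeaeeaf
  11 |   4 | ccceaegeaadeeafabbddeaeeaf
  12 |   5 | cceaegeaadeeafabbddeaeeaf
  13 |   6 | ceaegeaadeeafabbddeaeeaf
  14 |  22 | ddeaeeaf
  15 |  23 | deaeeaf
  16 |  14 | deeafabbddeaeeaf
  17 |  11 | eaadeeafabbddeaeeaf
  18 |  24 | eaeeaf
  19 |   7 | eaegeaadeeafabbddeaeeaf
  20 |  27 | eaf
  21 |  16 | eafabbddeaeeaf
  22 |  26 | eeaf
  23 |  15 | eeafabbddeaeeaf
  24 |   9 | egeaadeeafabbddeaeeaf
  25 |  29 | f
  26 |  18 | fabbddeaeeaf
  27 |   2 | fcccceaegeaadeeafabbddeaeeaf
  28 |   1 | ffcccceaegeaadeeafabbddeaeeaf
  29 |  10 | geaadeeafabbddeaeeaf

SA = [12, 19, 13, 25, 8, 28, 17, 20, 21, 0, 3, 4, 5, 6, 22, 23, 14, 11, 24, 7, 27, 16, 26, 15, 9, 29, 18, 2, 1, 10]
i: (SA[i-1],SA[i]) lcp shared
  1: (12,19) 1 'a'
  2: (19,13) 1 'a'
  3: (13,25) 1 'a'
  4: (25,8) 2 'ae'
  5: (8,28) 1 'a'
  6: (28,17) 2 'af'
  7: (17,20) 0 ''
  8: (20,21) 1 'b'
  9: (21,0) 1 'b'
  10: (0,3) 0 ''
  11: (3,4) 3 'ccc'
  12: (4,5) 2 'cc'
  13: (5,6) 1 'c'
  14: (6,22) 0 ''
  15: (22,23) 1 'd'
  16: (23,14) 2 'de'
  17: (14,11) 0 ''
  18: (11,24) 2 'ea'
  19: (24,7) 3 'eae'
  20: (7,27) 2 'ea'
  21: (27,16) 3 'eaf'
  22: (16,26) 1 'e'
  23: (26,15) 4 'eeaf'
  24: (15,9) 1 'e'
  25: (9,29) 0 ''
  26: (29,18) 1 'f'
  27: (18,2) 1 'f'
  28: (2,1) 1 'f'
  29: (1,10) 0 ''

n(n+1)/2 = 30·31/2 = 465
Σ LCP = 0 + 1 + 1 + 1 + 2 + 1 + 2 + 0 + 1 + 1 + 0 + 3 + 2 + 1 + 0 + 1 + 2 + 0 + 2 + 3 + 2 + 3 + 1 + 4 + 1 + 0 + 1 + 1 + 1 + 0 = 38
distinct = 465 − 38 = 427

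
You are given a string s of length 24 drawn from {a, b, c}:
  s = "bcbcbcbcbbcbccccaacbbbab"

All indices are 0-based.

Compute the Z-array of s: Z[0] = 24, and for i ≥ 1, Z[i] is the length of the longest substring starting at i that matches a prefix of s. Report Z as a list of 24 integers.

[24, 0, 7, 0, 5, 0, 3, 0, 1, 4, 0, 2, 0, 0, 0, 0, 0, 0, 0, 1, 1, 1, 0, 1]

Z[0]=24
i=1: outside box; Z[1]=0
i=2: outside box; Z[2]=7 extend→box=[2,9)
i=3: min(r-i=6, Z[1]=0)=0; Z[3]=0
i=4: min(r-i=5, Z[2]=7)=5; Z[4]=5
i=5: min(r-i=4, Z[3]=0)=0; Z[5]=0
i=6: min(r-i=3, Z[4]=5)=3; Z[6]=3
i=7: min(r-i=2, Z[5]=0)=0; Z[7]=0
i=8: min(r-i=1, Z[6]=3)=1; Z[8]=1
i=9: outside box; Z[9]=4 extend→box=[9,13)
i=10: min(r-i=3, Z[1]=0)=0; Z[10]=0
i=11: min(r-i=2, Z[2]=7)=2; Z[11]=2
i=12: min(r-i=1, Z[3]=0)=0; Z[12]=0
i=13: outside box; Z[13]=0
i=14: outside box; Z[14]=0
i=15: outside box; Z[15]=0
i=16: outside box; Z[16]=0
i=17: outside box; Z[17]=0
i=18: outside box; Z[18]=0
i=19: outside box; Z[19]=1 extend→box=[19,20)
i=20: outside box; Z[20]=1 extend→box=[20,21)
i=21: outside box; Z[21]=1 extend→box=[21,22)
i=22: outside box; Z[22]=0
i=23: outside box; Z[23]=1 extend→box=[23,24)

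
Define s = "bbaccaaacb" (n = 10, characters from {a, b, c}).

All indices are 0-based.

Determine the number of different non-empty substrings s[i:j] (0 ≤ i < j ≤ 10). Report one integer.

rank→(start, suffix):
  0 → (5, 'aaacb')
  1 → (6, 'aacb')
  2 → (7, 'acb')
  3 → (2, 'accaaacb')
  4 → (9, 'b')
  5 → (1, 'baccaaacb')
  6 → (0, 'bbaccaaacb')
  7 → (4, 'caaacb')
  8 → (8, 'cb')
  9 → (3, 'ccaaacb')

SA = [5, 6, 7, 2, 9, 1, 0, 4, 8, 3]
rank  pair      lcp
   1  s[5:],s[6:]  2  'aa'
   2  s[6:],s[7:]  1  'a'
   3  s[7:],s[2:]  2  'ac'
   4  s[2:],s[9:]  0  ''
   5  s[9:],s[1:]  1  'b'
   6  s[1:],s[0:]  1  'b'
   7  s[0:],s[4:]  0  ''
   8  s[4:],s[8:]  1  'c'
   9  s[8:],s[3:]  1  'c'

n(n+1)/2 = 10·11/2 = 55
Σ LCP = 0 + 2 + 1 + 2 + 0 + 1 + 1 + 0 + 1 + 1 = 9
distinct = 55 − 9 = 46

46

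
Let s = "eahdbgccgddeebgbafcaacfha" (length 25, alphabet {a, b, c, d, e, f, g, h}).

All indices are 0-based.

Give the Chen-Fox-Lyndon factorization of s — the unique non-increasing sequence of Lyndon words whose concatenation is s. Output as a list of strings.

["e", "ahdbgccgddeebgb", "afc", "aacfh", "a"]

emit factor 1: 'e' (i=0, period=1)
emit factor 2: 'ahdbgccgddeebgb' (i=1, period=15)
emit factor 3: 'afc' (i=16, period=3)
emit factor 4: 'aacfh' (i=19, period=5)
emit factor 5: 'a' (i=24, period=1)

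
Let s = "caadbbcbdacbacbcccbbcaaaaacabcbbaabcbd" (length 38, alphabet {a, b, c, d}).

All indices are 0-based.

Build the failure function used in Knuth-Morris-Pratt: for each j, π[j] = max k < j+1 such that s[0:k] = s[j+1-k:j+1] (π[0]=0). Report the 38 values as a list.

π[0] = 0
j=1 s[j]='a': π[1]=0 (border '')
j=2 s[j]='a': π[2]=0 (border '')
j=3 s[j]='d': π[3]=0 (border '')
j=4 s[j]='b': π[4]=0 (border '')
j=5 s[j]='b': π[5]=0 (border '')
j=6 s[j]='c': π[6]=1 (border 'c')
j=7 s[j]='b': k: 1→0; π[7]=0 (border '')
j=8 s[j]='d': π[8]=0 (border '')
j=9 s[j]='a': π[9]=0 (border '')
j=10 s[j]='c': π[10]=1 (border 'c')
j=11 s[j]='b': k: 1→0; π[11]=0 (border '')
j=12 s[j]='a': π[12]=0 (border '')
j=13 s[j]='c': π[13]=1 (border 'c')
j=14 s[j]='b': k: 1→0; π[14]=0 (border '')
j=15 s[j]='c': π[15]=1 (border 'c')
j=16 s[j]='c': k: 1→0; π[16]=1 (border 'c')
j=17 s[j]='c': k: 1→0; π[17]=1 (border 'c')
j=18 s[j]='b': k: 1→0; π[18]=0 (border '')
j=19 s[j]='b': π[19]=0 (border '')
j=20 s[j]='c': π[20]=1 (border 'c')
j=21 s[j]='a': π[21]=2 (border 'ca')
j=22 s[j]='a': π[22]=3 (border 'caa')
j=23 s[j]='a': k: 3→0; π[23]=0 (border '')
j=24 s[j]='a': π[24]=0 (border '')
j=25 s[j]='a': π[25]=0 (border '')
j=26 s[j]='c': π[26]=1 (border 'c')
j=27 s[j]='a': π[27]=2 (border 'ca')
j=28 s[j]='b': k: 2→0; π[28]=0 (border '')
j=29 s[j]='c': π[29]=1 (border 'c')
j=30 s[j]='b': k: 1→0; π[30]=0 (border '')
j=31 s[j]='b': π[31]=0 (border '')
j=32 s[j]='a': π[32]=0 (border '')
j=33 s[j]='a': π[33]=0 (border '')
j=34 s[j]='b': π[34]=0 (border '')
j=35 s[j]='c': π[35]=1 (border 'c')
j=36 s[j]='b': k: 1→0; π[36]=0 (border '')
j=37 s[j]='d': π[37]=0 (border '')

[0, 0, 0, 0, 0, 0, 1, 0, 0, 0, 1, 0, 0, 1, 0, 1, 1, 1, 0, 0, 1, 2, 3, 0, 0, 0, 1, 2, 0, 1, 0, 0, 0, 0, 0, 1, 0, 0]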